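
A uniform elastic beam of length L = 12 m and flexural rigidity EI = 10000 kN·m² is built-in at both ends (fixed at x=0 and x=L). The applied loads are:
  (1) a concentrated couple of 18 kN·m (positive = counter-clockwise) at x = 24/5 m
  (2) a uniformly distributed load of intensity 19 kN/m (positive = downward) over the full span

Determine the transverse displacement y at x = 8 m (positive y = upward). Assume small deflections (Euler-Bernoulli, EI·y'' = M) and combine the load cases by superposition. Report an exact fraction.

y(8) = -3692/46875 m

Load 1 — applied couple M₀=18 kN·m at a=24/5 m (b=L-a=36/5):
  y_1 = (R_Ax³/6 - M_Ax²/2 - M₀(x-a)²/2)/EI  [x>a] with R_A=54/25, M_A=54/25 = ((54/25)·8³/6 - (54/25)·8²/2 - 18·(8-(24/5))²/2)/10000 = 36/15625 m
Load 2 — uniform load w=19 kN/m over full span:
  y_2 = -wx²(L-x)²/(24EI) = -19·8²·(12-8)²/(24·10000) = -152/1875 m
Superposition: y = Σ y_i = -3692/46875 m ≈ -0.078763 m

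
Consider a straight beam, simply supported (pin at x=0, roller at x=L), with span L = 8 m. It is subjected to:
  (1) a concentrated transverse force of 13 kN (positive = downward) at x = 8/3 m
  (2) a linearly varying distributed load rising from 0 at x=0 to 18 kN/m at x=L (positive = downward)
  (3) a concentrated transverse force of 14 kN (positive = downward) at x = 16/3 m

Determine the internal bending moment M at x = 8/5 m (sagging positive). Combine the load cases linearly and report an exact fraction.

M(8/5) = 21824/375 kN·m

Load 1 — point force P=13 kN at a=8/3 m (b=L-a=16/3):
  M_1 = Pbx/L  [x≤a] = 13·(16/3)·(8/5)/8 = 208/15 kN·m
Load 2 — triangular load w₀=18 kN/m (0→w₀ over full span):
  M_2 = w₀Lx/6 - w₀x³/(6L) = 18·8·(8/5)/6 - 18·(8/5)³/(6·8) = 4608/125 kN·m
Load 3 — point force P=14 kN at a=16/3 m (b=L-a=8/3):
  M_3 = Pbx/L  [x≤a] = 14·(8/3)·(8/5)/8 = 112/15 kN·m
Superposition: M = Σ M_i = 21824/375 kN·m ≈ 58.197333 kN·m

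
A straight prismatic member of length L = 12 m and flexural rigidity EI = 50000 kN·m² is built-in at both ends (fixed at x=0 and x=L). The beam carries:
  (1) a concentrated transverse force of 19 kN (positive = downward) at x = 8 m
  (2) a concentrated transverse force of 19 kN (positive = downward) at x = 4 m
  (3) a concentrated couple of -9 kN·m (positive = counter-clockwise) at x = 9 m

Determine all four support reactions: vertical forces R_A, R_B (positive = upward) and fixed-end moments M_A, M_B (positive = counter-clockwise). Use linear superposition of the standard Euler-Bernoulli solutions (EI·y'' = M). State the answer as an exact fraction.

R_A = 581/32 kN, M_A = 2297/48 kN·m, R_B = 635/32 kN, M_B = -2351/48 kN·m

Load 1 — point force P=19 kN at a=8 m (b=L-a=4):
  R_A = Pb²(3a+b)/L³ = 19·4²·(3·8+4)/12³ = 133/27 kN
  M_A = Pab²/L² = 19·8·4²/12² = 152/9 kN·m
  R_B = Pa²(a+3b)/L³ = 19·8²·(8+3·4)/12³ = 380/27 kN
  M_B = -Pa²b/L² = -19·8²·4/12² = -304/9 kN·m
Load 2 — point force P=19 kN at a=4 m (b=L-a=8):
  R_A = Pb²(3a+b)/L³ = 19·8²·(3·4+8)/12³ = 380/27 kN
  M_A = Pab²/L² = 19·4·8²/12² = 304/9 kN·m
  R_B = Pa²(a+3b)/L³ = 19·4²·(4+3·8)/12³ = 133/27 kN
  M_B = -Pa²b/L² = -19·4²·8/12² = -152/9 kN·m
Load 3 — applied couple M₀=-9 kN·m at a=9 m (b=L-a=3):
  R_A = 6M₀ab/L³ = 6·(-9)·9·3/12³ = -27/32 kN
  M_A = M₀b(2a-b)/L² = (-9)·3·(2·9-3)/12² = -45/16 kN·m
  R_B = -6M₀ab/L³ = -6·(-9)·9·3/12³ = 27/32 kN
  M_B = M₀a(2b-a)/L² = (-9)·9·(2·3-9)/12² = 27/16 kN·m
Superposition: R_A = 581/32 kN, M_A = 2297/48 kN·m, R_B = 635/32 kN, M_B = -2351/48 kN·m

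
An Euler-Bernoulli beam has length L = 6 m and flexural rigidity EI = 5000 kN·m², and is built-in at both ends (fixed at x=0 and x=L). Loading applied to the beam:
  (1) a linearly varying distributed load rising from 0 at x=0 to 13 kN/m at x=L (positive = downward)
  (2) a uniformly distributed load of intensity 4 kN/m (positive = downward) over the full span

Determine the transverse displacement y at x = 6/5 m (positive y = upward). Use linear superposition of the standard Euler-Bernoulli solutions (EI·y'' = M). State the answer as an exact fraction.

Load 1 — triangular load w₀=13 kN/m (0→w₀ over full span):
  y_1 = -w₀x²(L-x)²(x+2L)/(120LEI) = -13·(6/5)²·(6-(6/5))²·((6/5)+2·6)/(120·6·5000) = -15444/9765625 m
Load 2 — uniform load w=4 kN/m over full span:
  y_2 = -wx²(L-x)²/(24EI) = -4·(6/5)²·(6-(6/5))²/(24·5000) = -432/390625 m
Superposition: y = Σ y_i = -26244/9765625 m ≈ -0.002687 m

y(6/5) = -26244/9765625 m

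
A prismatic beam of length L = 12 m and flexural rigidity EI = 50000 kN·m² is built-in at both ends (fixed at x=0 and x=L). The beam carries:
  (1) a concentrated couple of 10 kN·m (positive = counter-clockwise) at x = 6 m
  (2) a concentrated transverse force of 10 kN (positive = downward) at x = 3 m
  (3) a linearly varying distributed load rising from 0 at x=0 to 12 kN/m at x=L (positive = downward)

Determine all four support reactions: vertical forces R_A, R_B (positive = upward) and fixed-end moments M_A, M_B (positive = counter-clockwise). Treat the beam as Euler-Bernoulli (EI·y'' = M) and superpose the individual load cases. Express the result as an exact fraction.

R_A = 2503/80 kN, M_A = 3079/40 kN·m, R_B = 4057/80 kN, M_B = -3581/40 kN·m

Load 1 — applied couple M₀=10 kN·m at a=6 m (b=L-a=6):
  R_A = 6M₀ab/L³ = 6·10·6·6/12³ = 5/4 kN
  M_A = M₀b(2a-b)/L² = 10·6·(2·6-6)/12² = 5/2 kN·m
  R_B = -6M₀ab/L³ = -6·10·6·6/12³ = -5/4 kN
  M_B = M₀a(2b-a)/L² = 10·6·(2·6-6)/12² = 5/2 kN·m
Load 2 — point force P=10 kN at a=3 m (b=L-a=9):
  R_A = Pb²(3a+b)/L³ = 10·9²·(3·3+9)/12³ = 135/16 kN
  M_A = Pab²/L² = 10·3·9²/12² = 135/8 kN·m
  R_B = Pa²(a+3b)/L³ = 10·3²·(3+3·9)/12³ = 25/16 kN
  M_B = -Pa²b/L² = -10·3²·9/12² = -45/8 kN·m
Load 3 — triangular load w₀=12 kN/m (0→w₀ over full span):
  R_A = 3w₀L/20 = 3·12·12/20 = 108/5 kN
  M_A = w₀L²/30 = 12·12²/30 = 288/5 kN·m
  R_B = 7w₀L/20 = 7·12·12/20 = 252/5 kN
  M_B = -w₀L²/20 = -12·12²/20 = -432/5 kN·m
Superposition: R_A = 2503/80 kN, M_A = 3079/40 kN·m, R_B = 4057/80 kN, M_B = -3581/40 kN·m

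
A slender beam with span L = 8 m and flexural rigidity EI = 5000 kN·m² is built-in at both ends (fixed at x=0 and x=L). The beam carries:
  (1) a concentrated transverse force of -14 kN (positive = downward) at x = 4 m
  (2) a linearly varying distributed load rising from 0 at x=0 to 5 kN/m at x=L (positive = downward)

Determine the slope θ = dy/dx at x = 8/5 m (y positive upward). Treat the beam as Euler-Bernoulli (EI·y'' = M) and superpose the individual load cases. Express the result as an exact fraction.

Load 1 — point force P=-14 kN at a=4 m (b=L-a=4):
  θ_1 = -Pb²x(2aL-(3a+b)x)/(2L³EI)  [x≤a] = -(-14)·4²·(8/5)·(2·4·8-(3·4+4)·(8/5))/(2·8³·5000) = 42/15625 rad
Load 2 — triangular load w₀=5 kN/m (0→w₀ over full span):
  θ_2 = -w₀(2x(L-x)(L-2x)(x+2L)+x²(L-x)²)/(120LEI) = -5·(2·(8/5)·(8-(8/5))·(8-2·(8/5))·((8/5)+2·8)+(8/5)²·(8-(8/5))²)/(120·8·5000) = -448/234375 rad
Superposition: θ = Σ θ_i = 182/234375 rad ≈ 0.000777 rad

θ(8/5) = 182/234375 rad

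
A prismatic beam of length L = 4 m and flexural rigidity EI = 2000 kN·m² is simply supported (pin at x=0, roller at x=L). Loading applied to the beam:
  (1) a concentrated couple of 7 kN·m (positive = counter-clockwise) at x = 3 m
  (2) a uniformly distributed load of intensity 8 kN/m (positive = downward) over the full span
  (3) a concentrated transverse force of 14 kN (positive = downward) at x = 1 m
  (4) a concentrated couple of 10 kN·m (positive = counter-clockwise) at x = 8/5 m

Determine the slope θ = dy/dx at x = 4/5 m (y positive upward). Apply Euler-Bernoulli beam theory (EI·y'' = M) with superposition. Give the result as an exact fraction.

Load 1 — applied couple M₀=7 kN·m at a=3 m (b=L-a=1):
  θ_1 = (M₀x²/(2L)+C₁)/EI  [x≤a] with C₁=M₀(3b²-L²)/(6L)=-91/24 = (7·(4/5)²/(2·4)+(-91/24))/2000 = -1939/1200000 rad
Load 2 — uniform load w=8 kN/m over full span:
  θ_2 = -w(L³-6Lx²+4x³)/(24EI) = -8·(4³-6·4·(4/5)²+4·(4/5)³)/(24·2000) = -132/15625 rad
Load 3 — point force P=14 kN at a=1 m (b=L-a=3):
  θ_3 = -Pb(L²-b²-3x²)/(6LEI)  [x≤a] = -14·3·(4²-3²-3·(4/5)²)/(6·4·2000) = -889/200000 rad
Load 4 — applied couple M₀=10 kN·m at a=8/5 m (b=L-a=12/5):
  θ_4 = (M₀x²/(2L)+C₁)/EI  [x≤a] with C₁=M₀(3b²-L²)/(6L)=8/15 = (10·(4/5)²/(2·4)+(8/15))/2000 = 1/1500 rad
Superposition: θ = Σ θ_i = -83053/6000000 rad ≈ -0.013842 rad

θ(4/5) = -83053/6000000 rad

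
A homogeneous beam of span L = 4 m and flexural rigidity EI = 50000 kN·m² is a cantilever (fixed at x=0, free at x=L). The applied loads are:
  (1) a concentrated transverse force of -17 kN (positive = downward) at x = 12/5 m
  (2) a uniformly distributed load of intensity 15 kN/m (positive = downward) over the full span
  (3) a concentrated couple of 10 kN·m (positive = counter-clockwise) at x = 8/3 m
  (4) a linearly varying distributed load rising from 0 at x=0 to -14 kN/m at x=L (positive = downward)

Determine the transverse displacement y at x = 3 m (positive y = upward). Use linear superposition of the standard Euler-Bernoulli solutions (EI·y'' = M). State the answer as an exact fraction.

Load 1 — point force P=-17 kN at a=12/5 m (b=L-a=8/5):
  y_1 = -Pa²(3x-a)/(6EI)  [x>a] = -(-17)·(12/5)²·(3·3-(12/5))/(6·50000) = 1683/781250 m
Load 2 — uniform load w=15 kN/m over full span:
  y_2 = -wx²(x²-4Lx+6L²)/(24EI) = -15·3²·(3²-4·4·3+6·4²)/(24·50000) = -513/80000 m
Load 3 — applied couple M₀=10 kN·m at a=8/3 m (b=L-a=4/3):
  y_3 = M₀a(2x-a)/(2EI)  [x>a] = 10·(8/3)·(2·3-(8/3))/(2·50000) = 1/1125 m
Load 4 — triangular load w₀=-14 kN/m (0→w₀ over full span):
  y_4 = (w₀Lx³/12-w₀L²x²/6-w₀x⁵/(120L))/EI = ((-14)·4·3³/12-(-14)·4²·3²/6-(-14)·3⁵/(120·4))/50000 = 17367/4000000 m
Superposition: y = Σ y_i = 875141/900000000 m ≈ 0.000972 m

y(3) = 875141/900000000 m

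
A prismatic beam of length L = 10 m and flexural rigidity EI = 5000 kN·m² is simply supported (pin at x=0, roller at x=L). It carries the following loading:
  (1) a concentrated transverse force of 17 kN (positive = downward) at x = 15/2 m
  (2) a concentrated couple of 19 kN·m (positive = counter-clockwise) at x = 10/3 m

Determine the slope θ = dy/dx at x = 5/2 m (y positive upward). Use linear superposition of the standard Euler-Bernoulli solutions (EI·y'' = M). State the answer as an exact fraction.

Load 1 — point force P=17 kN at a=15/2 m (b=L-a=5/2):
  θ_1 = -Pb(L²-b²-3x²)/(6LEI)  [x≤a] = -17·(5/2)·(10²-(5/2)²-3·(5/2)²)/(6·10·5000) = -17/1600 rad
Load 2 — applied couple M₀=19 kN·m at a=10/3 m (b=L-a=20/3):
  θ_2 = (M₀x²/(2L)+C₁)/EI  [x≤a] with C₁=M₀(3b²-L²)/(6L)=95/9 = (19·(5/2)²/(2·10)+(95/9))/5000 = 19/5760 rad
Superposition: θ = Σ θ_i = -211/28800 rad ≈ -0.007326 rad

θ(5/2) = -211/28800 rad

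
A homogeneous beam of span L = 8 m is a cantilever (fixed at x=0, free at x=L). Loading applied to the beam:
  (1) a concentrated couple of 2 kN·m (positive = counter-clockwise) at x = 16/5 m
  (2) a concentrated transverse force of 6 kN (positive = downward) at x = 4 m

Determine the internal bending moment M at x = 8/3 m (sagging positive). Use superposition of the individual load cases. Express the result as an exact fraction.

Load 1 — applied couple M₀=2 kN·m at a=16/5 m (b=L-a=24/5):
  M_1 = M₀  [x≤a] = 2 = 2 kN·m
Load 2 — point force P=6 kN at a=4 m (b=L-a=4):
  M_2 = -P(a-x)  [x≤a] = -6·(4-(8/3)) = -8 kN·m
Superposition: M = Σ M_i = -6 kN·m ≈ -6.000000 kN·m

M(8/3) = -6 kN·m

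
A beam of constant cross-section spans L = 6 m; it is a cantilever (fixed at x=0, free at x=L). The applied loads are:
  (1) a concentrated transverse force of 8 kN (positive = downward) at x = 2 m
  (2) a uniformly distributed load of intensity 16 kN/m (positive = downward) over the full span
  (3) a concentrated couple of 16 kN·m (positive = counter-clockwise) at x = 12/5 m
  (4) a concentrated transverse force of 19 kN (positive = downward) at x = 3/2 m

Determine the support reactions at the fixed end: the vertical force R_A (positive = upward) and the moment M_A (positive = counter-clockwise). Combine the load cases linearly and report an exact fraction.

Load 1 — point force P=8 kN at a=2 m (b=L-a=4):
  R_A = P = 8 kN
  M_A = Pa = 8·2 = 16 kN·m
Load 2 — uniform load w=16 kN/m over full span:
  R_A = wL = 16·6 = 96 kN
  M_A = wL²/2 = 16·6²/2 = 288 kN·m
Load 3 — applied couple M₀=16 kN·m at a=12/5 m (b=L-a=18/5):
  R_A = 0 kN
  M_A = -M₀ = -16 kN·m
Load 4 — point force P=19 kN at a=3/2 m (b=L-a=9/2):
  R_A = P = 19 kN
  M_A = Pa = 19·(3/2) = 57/2 kN·m
Superposition: R_A = 123 kN, M_A = 633/2 kN·m

R_A = 123 kN, M_A = 633/2 kN·m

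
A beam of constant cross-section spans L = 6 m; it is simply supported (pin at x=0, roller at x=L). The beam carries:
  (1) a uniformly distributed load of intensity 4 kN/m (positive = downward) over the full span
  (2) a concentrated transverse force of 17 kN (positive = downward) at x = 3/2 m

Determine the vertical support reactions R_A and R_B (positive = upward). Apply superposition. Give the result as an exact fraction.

R_A = 99/4 kN, R_B = 65/4 kN

Load 1 — uniform load w=4 kN/m over full span:
  R_A = wL/2 = 4·6/2 = 12 kN
  R_B = wL/2 = 4·6/2 = 12 kN
Load 2 — point force P=17 kN at a=3/2 m (b=L-a=9/2):
  R_A = Pb/L = 17·(9/2)/6 = 51/4 kN
  R_B = Pa/L = 17·(3/2)/6 = 17/4 kN
Superposition: R_A = 99/4 kN, R_B = 65/4 kN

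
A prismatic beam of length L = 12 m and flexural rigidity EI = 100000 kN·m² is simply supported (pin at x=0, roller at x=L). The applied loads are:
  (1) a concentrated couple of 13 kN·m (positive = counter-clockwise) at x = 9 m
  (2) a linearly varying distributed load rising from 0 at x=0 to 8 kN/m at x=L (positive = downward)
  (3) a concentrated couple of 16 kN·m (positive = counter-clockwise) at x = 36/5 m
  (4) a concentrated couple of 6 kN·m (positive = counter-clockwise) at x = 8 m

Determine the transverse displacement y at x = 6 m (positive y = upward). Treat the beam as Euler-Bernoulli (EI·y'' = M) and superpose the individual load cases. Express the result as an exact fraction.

y(6) = -124959/10000000 m

Load 1 — applied couple M₀=13 kN·m at a=9 m (b=L-a=3):
  y_1 = (M₀x³/(6L)+C₁x)/EI  [x≤a] with C₁=M₀(3b²-L²)/(6L)=-169/8 = (13·6³/(6·12)+(-169/8)·6)/100000 = -351/400000 m
Load 2 — triangular load w₀=8 kN/m (0→w₀ over full span):
  y_2 = -w₀x(7L⁴-10L²x²+3x⁴)/(360LEI) = -8·6·(7·12⁴-10·12²·6²+3·6⁴)/(360·12·100000) = -27/2500 m
Load 3 — applied couple M₀=16 kN·m at a=36/5 m (b=L-a=24/5):
  y_3 = (M₀x³/(6L)+C₁x)/EI  [x≤a] with C₁=M₀(3b²-L²)/(6L)=-416/25 = (16·6³/(6·12)+(-416/25)·6)/100000 = -81/156250 m
Load 4 — applied couple M₀=6 kN·m at a=8 m (b=L-a=4):
  y_4 = (M₀x³/(6L)+C₁x)/EI  [x≤a] with C₁=M₀(3b²-L²)/(6L)=-8 = (6·6³/(6·12)+(-8)·6)/100000 = -3/10000 m
Superposition: y = Σ y_i = -124959/10000000 m ≈ -0.012496 m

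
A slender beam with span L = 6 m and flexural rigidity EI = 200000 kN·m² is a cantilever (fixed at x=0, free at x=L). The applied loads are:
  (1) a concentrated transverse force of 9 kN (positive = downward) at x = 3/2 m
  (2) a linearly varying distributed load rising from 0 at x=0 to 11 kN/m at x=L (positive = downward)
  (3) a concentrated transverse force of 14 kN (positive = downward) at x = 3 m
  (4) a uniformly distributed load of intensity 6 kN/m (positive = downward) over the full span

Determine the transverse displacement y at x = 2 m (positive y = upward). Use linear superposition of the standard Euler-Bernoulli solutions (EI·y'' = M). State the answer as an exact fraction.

Load 1 — point force P=9 kN at a=3/2 m (b=L-a=9/2):
  y_1 = -Pa²(3x-a)/(6EI)  [x>a] = -9·(3/2)²·(3·2-(3/2))/(6·200000) = -243/3200000 m
Load 2 — triangular load w₀=11 kN/m (0→w₀ over full span):
  y_2 = (w₀Lx³/12-w₀L²x²/6-w₀x⁵/(120L))/EI = (11·6·2³/12-11·6²·2²/6-11·2⁵/(120·6))/200000 = -4961/4500000 m
Load 3 — point force P=14 kN at a=3 m (b=L-a=3):
  y_3 = -Px²(3a-x)/(6EI)  [x≤a] = -14·2²·(3·3-2)/(6·200000) = -49/150000 m
Load 4 — uniform load w=6 kN/m over full span:
  y_4 = -wx²(x²-4Lx+6L²)/(24EI) = -6·2²·(2²-4·6·2+6·6²)/(24·200000) = -43/50000 m
Superposition: y = Σ y_i = -340567/144000000 m ≈ -0.002365 m

y(2) = -340567/144000000 m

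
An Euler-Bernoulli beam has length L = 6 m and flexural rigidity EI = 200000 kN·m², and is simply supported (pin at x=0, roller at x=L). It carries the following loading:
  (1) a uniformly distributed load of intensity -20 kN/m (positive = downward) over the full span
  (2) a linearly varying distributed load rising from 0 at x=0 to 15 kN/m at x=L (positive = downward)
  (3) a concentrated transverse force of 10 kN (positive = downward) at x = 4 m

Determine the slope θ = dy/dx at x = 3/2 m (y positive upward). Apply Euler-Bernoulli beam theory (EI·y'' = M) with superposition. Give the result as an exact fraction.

θ(3/2) = 145313/460800000 rad

Load 1 — uniform load w=-20 kN/m over full span:
  θ_1 = -w(L³-6Lx²+4x³)/(24EI) = -(-20)·(6³-6·6·(3/2)²+4·(3/2)³)/(24·200000) = 99/160000 rad
Load 2 — triangular load w₀=15 kN/m (0→w₀ over full span):
  θ_2 = -w₀(7L⁴-30L²x²+15x⁴)/(360LEI) = -15·(7·6⁴-30·6²·(3/2)²+15·(3/2)⁴)/(360·6·200000) = -11943/51200000 rad
Load 3 — point force P=10 kN at a=4 m (b=L-a=2):
  θ_3 = -Pb(L²-b²-3x²)/(6LEI)  [x≤a] = -10·2·(6²-2²-3·(3/2)²)/(6·6·200000) = -101/1440000 rad
Superposition: θ = Σ θ_i = 145313/460800000 rad ≈ 0.000315 rad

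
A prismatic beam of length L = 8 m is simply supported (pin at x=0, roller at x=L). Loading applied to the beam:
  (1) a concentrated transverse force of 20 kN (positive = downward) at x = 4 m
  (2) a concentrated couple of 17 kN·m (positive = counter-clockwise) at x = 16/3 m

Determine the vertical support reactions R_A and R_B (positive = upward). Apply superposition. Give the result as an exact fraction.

R_A = 97/8 kN, R_B = 63/8 kN

Load 1 — point force P=20 kN at a=4 m (b=L-a=4):
  R_A = Pb/L = 20·4/8 = 10 kN
  R_B = Pa/L = 20·4/8 = 10 kN
Load 2 — applied couple M₀=17 kN·m at a=16/3 m (b=L-a=8/3):
  R_A = M₀/L = 17/8 kN
  R_B = -M₀/L = -17/8 kN
Superposition: R_A = 97/8 kN, R_B = 63/8 kN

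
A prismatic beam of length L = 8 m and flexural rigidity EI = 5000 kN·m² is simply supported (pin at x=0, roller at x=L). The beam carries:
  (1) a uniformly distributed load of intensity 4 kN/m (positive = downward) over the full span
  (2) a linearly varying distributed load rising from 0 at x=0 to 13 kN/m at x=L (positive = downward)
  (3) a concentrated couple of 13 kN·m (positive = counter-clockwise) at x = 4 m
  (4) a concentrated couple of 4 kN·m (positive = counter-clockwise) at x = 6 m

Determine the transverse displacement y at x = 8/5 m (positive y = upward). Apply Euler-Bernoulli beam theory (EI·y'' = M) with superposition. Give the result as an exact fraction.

y(8/5) = -1959982/29296875 m

Load 1 — uniform load w=4 kN/m over full span:
  y_1 = -wx(L³-2Lx²+x³)/(24EI) = -4·(8/5)·(8³-2·8·(8/5)²+(8/5)³)/(24·5000) = -29696/1171875 m
Load 2 — triangular load w₀=13 kN/m (0→w₀ over full span):
  y_2 = -w₀x(7L⁴-10L²x²+3x⁴)/(360LEI) = -13·(8/5)·(7·8⁴-10·8²·(8/5)²+3·(8/5)⁴)/(360·8·5000) = -1144832/29296875 m
Load 3 — applied couple M₀=13 kN·m at a=4 m (b=L-a=4):
  y_3 = (M₀x³/(6L)+C₁x)/EI  [x≤a] with C₁=M₀(3b²-L²)/(6L)=-13/3 = (13·(8/5)³/(6·8)+(-13/3)·(8/5))/5000 = -91/78125 m
Load 4 — applied couple M₀=4 kN·m at a=6 m (b=L-a=2):
  y_4 = (M₀x³/(6L)+C₁x)/EI  [x≤a] with C₁=M₀(3b²-L²)/(6L)=-13/3 = (4·(8/5)³/(6·8)+(-13/3)·(8/5))/5000 = -103/78125 m
Superposition: y = Σ y_i = -1959982/29296875 m ≈ -0.066901 m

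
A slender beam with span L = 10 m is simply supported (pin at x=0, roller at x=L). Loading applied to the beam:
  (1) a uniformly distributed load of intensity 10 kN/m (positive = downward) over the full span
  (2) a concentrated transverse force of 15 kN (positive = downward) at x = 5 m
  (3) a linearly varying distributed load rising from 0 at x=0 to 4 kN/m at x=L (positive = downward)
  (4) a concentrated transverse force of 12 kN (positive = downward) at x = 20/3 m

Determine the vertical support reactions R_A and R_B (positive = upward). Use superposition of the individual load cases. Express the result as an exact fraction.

R_A = 409/6 kN, R_B = 473/6 kN

Load 1 — uniform load w=10 kN/m over full span:
  R_A = wL/2 = 10·10/2 = 50 kN
  R_B = wL/2 = 10·10/2 = 50 kN
Load 2 — point force P=15 kN at a=5 m (b=L-a=5):
  R_A = Pb/L = 15·5/10 = 15/2 kN
  R_B = Pa/L = 15·5/10 = 15/2 kN
Load 3 — triangular load w₀=4 kN/m (0→w₀ over full span):
  R_A = w₀L/6 = 4·10/6 = 20/3 kN
  R_B = w₀L/3 = 4·10/3 = 40/3 kN
Load 4 — point force P=12 kN at a=20/3 m (b=L-a=10/3):
  R_A = Pb/L = 12·(10/3)/10 = 4 kN
  R_B = Pa/L = 12·(20/3)/10 = 8 kN
Superposition: R_A = 409/6 kN, R_B = 473/6 kN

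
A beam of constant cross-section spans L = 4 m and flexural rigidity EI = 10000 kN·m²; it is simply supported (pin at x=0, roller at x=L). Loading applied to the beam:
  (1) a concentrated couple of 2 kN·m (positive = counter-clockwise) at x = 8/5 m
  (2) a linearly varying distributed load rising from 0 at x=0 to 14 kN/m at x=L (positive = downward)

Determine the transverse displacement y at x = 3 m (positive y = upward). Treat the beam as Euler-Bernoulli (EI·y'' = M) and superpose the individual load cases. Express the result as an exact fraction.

y(3) = -20093/12000000 m

Load 1 — applied couple M₀=2 kN·m at a=8/5 m (b=L-a=12/5):
  y_1 = (M₀x³/(6L)-M₀(x-a)²/2+C₁x)/EI  [x>a] with C₁=M₀(3b²-L²)/(6L)=8/75 = (2·3³/(6·4)-2·(3-(8/5))²/2+(8/75)·3)/10000 = 61/1000000 m
Load 2 — triangular load w₀=14 kN/m (0→w₀ over full span):
  y_2 = -w₀x(7L⁴-10L²x²+3x⁴)/(360LEI) = -14·3·(7·4⁴-10·4²·3²+3·3⁴)/(360·4·10000) = -833/480000 m
Superposition: y = Σ y_i = -20093/12000000 m ≈ -0.001674 m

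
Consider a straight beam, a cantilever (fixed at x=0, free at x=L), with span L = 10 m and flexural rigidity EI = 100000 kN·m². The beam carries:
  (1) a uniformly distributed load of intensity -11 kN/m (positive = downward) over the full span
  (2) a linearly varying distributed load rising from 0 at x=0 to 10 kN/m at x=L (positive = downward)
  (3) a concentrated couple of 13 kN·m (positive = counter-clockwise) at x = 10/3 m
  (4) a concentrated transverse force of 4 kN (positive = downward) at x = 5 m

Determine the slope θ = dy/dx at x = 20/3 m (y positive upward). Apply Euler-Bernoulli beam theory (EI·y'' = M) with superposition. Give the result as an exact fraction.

Load 1 — uniform load w=-11 kN/m over full span:
  θ_1 = -wx(x²-3Lx+3L²)/(6EI) = -(-11)·(20/3)·((20/3)²-3·10·(20/3)+3·10²)/(6·100000) = 143/8100 rad
Load 2 — triangular load w₀=10 kN/m (0→w₀ over full span):
  θ_2 = (w₀Lx²/4-w₀L²x/3-w₀x⁴/(24L))/EI = (10·10·(20/3)²/4-10·10²·(20/3)/3-10·(20/3)⁴/(24·10))/100000 = -29/2430 rad
Load 3 — applied couple M₀=13 kN·m at a=10/3 m (b=L-a=20/3):
  θ_3 = M₀a/EI  [x>a] = 13·(10/3)/100000 = 13/30000 rad
Load 4 — point force P=4 kN at a=5 m (b=L-a=5):
  θ_4 = -Pa²/(2EI)  [x>a] = -4·5²/(2·100000) = -1/2000 rad
Superposition: θ = Σ θ_i = 6869/1215000 rad ≈ 0.005653 rad

θ(20/3) = 6869/1215000 rad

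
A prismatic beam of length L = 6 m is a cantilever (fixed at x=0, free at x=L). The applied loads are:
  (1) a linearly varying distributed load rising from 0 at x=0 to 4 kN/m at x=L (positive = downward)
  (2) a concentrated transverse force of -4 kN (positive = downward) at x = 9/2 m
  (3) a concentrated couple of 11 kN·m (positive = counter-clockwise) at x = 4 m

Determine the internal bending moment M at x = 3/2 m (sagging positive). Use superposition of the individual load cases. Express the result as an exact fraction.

M(3/2) = -59/8 kN·m

Load 1 — triangular load w₀=4 kN/m (0→w₀ over full span):
  M_1 = w₀Lx/2 - w₀L²/3 - w₀x³/(6L) = 4·6·(3/2)/2 - 4·6²/3 - 4·(3/2)³/(6·6) = -243/8 kN·m
Load 2 — point force P=-4 kN at a=9/2 m (b=L-a=3/2):
  M_2 = -P(a-x)  [x≤a] = -(-4)·((9/2)-(3/2)) = 12 kN·m
Load 3 — applied couple M₀=11 kN·m at a=4 m (b=L-a=2):
  M_3 = M₀  [x≤a] = 11 = 11 kN·m
Superposition: M = Σ M_i = -59/8 kN·m ≈ -7.375000 kN·m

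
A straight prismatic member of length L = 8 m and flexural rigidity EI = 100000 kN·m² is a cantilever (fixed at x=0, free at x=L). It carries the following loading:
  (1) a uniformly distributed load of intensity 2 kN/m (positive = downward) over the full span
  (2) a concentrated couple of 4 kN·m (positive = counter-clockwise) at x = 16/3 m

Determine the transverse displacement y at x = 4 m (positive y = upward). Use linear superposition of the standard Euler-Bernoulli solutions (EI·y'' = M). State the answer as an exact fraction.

y(4) = -31/9375 m

Load 1 — uniform load w=2 kN/m over full span:
  y_1 = -wx²(x²-4Lx+6L²)/(24EI) = -2·4²·(4²-4·8·4+6·8²)/(24·100000) = -34/9375 m
Load 2 — applied couple M₀=4 kN·m at a=16/3 m (b=L-a=8/3):
  y_2 = M₀x²/(2EI)  [x≤a] = 4·4²/(2·100000) = 1/3125 m
Superposition: y = Σ y_i = -31/9375 m ≈ -0.003307 m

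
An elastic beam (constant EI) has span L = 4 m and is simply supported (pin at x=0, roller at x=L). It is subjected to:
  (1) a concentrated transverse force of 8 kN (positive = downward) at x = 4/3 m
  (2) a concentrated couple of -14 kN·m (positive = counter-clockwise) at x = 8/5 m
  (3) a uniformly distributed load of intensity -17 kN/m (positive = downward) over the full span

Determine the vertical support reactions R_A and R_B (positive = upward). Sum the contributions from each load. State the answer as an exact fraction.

R_A = -193/6 kN, R_B = -167/6 kN

Load 1 — point force P=8 kN at a=4/3 m (b=L-a=8/3):
  R_A = Pb/L = 8·(8/3)/4 = 16/3 kN
  R_B = Pa/L = 8·(4/3)/4 = 8/3 kN
Load 2 — applied couple M₀=-14 kN·m at a=8/5 m (b=L-a=12/5):
  R_A = M₀/L = (-14)/4 = -7/2 kN
  R_B = -M₀/L = -(-14)/4 = 7/2 kN
Load 3 — uniform load w=-17 kN/m over full span:
  R_A = wL/2 = (-17)·4/2 = -34 kN
  R_B = wL/2 = (-17)·4/2 = -34 kN
Superposition: R_A = -193/6 kN, R_B = -167/6 kN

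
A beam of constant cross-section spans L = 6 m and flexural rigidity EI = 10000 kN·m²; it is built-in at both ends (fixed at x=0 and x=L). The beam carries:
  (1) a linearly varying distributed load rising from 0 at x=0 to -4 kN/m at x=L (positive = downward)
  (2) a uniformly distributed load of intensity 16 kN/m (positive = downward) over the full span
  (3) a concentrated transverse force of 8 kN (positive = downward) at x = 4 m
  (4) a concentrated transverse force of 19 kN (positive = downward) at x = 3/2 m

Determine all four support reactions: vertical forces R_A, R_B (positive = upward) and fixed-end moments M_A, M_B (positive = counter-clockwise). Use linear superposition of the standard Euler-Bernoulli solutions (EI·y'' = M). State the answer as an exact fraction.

R_A = 270023/4320 kN, M_A = 90413/1440 kN·m, R_B = 209497/4320 kN, M_B = -76687/1440 kN·m

Load 1 — triangular load w₀=-4 kN/m (0→w₀ over full span):
  R_A = 3w₀L/20 = 3·(-4)·6/20 = -18/5 kN
  M_A = w₀L²/30 = (-4)·6²/30 = -24/5 kN·m
  R_B = 7w₀L/20 = 7·(-4)·6/20 = -42/5 kN
  M_B = -w₀L²/20 = -(-4)·6²/20 = 36/5 kN·m
Load 2 — uniform load w=16 kN/m over full span:
  R_A = wL/2 = 16·6/2 = 48 kN
  M_A = wL²/12 = 16·6²/12 = 48 kN·m
  R_B = wL/2 = 16·6/2 = 48 kN
  M_B = -wL²/12 = -16·6²/12 = -48 kN·m
Load 3 — point force P=8 kN at a=4 m (b=L-a=2):
  R_A = Pb²(3a+b)/L³ = 8·2²·(3·4+2)/6³ = 56/27 kN
  M_A = Pab²/L² = 8·4·2²/6² = 32/9 kN·m
  R_B = Pa²(a+3b)/L³ = 8·4²·(4+3·2)/6³ = 160/27 kN
  M_B = -Pa²b/L² = -8·4²·2/6² = -64/9 kN·m
Load 4 — point force P=19 kN at a=3/2 m (b=L-a=9/2):
  R_A = Pb²(3a+b)/L³ = 19·(9/2)²·(3·(3/2)+(9/2))/6³ = 513/32 kN
  M_A = Pab²/L² = 19·(3/2)·(9/2)²/6² = 513/32 kN·m
  R_B = Pa²(a+3b)/L³ = 19·(3/2)²·((3/2)+3·(9/2))/6³ = 95/32 kN
  M_B = -Pa²b/L² = -19·(3/2)²·(9/2)/6² = -171/32 kN·m
Superposition: R_A = 270023/4320 kN, M_A = 90413/1440 kN·m, R_B = 209497/4320 kN, M_B = -76687/1440 kN·m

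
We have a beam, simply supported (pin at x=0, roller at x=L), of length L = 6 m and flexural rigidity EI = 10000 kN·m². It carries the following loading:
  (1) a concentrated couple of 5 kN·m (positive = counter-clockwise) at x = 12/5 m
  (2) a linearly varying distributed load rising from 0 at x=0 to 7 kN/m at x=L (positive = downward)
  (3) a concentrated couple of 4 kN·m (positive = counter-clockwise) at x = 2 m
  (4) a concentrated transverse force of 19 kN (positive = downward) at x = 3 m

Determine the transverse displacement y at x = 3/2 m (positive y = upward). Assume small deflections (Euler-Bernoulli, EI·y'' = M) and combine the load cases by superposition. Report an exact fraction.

y(3/2) = -244669/25600000 m

Load 1 — applied couple M₀=5 kN·m at a=12/5 m (b=L-a=18/5):
  y_1 = (M₀x³/(6L)+C₁x)/EI  [x≤a] with C₁=M₀(3b²-L²)/(6L)=2/5 = (5·(3/2)³/(6·6)+(2/5)·(3/2))/10000 = 171/1600000 m
Load 2 — triangular load w₀=7 kN/m (0→w₀ over full span):
  y_2 = -w₀x(7L⁴-10L²x²+3x⁴)/(360LEI) = -7·(3/2)·(7·6⁴-10·6²·(3/2)²+3·(3/2)⁴)/(360·6·10000) = -20601/5120000 m
Load 3 — applied couple M₀=4 kN·m at a=2 m (b=L-a=4):
  y_3 = (M₀x³/(6L)+C₁x)/EI  [x≤a] with C₁=M₀(3b²-L²)/(6L)=4/3 = (4·(3/2)³/(6·6)+(4/3)·(3/2))/10000 = 19/80000 m
Load 4 — point force P=19 kN at a=3 m (b=L-a=3):
  y_4 = -Pbx(L²-b²-x²)/(6LEI)  [x≤a] = -19·3·(3/2)·(6²-3²-(3/2)²)/(6·6·10000) = -1881/320000 m
Superposition: y = Σ y_i = -244669/25600000 m ≈ -0.009557 m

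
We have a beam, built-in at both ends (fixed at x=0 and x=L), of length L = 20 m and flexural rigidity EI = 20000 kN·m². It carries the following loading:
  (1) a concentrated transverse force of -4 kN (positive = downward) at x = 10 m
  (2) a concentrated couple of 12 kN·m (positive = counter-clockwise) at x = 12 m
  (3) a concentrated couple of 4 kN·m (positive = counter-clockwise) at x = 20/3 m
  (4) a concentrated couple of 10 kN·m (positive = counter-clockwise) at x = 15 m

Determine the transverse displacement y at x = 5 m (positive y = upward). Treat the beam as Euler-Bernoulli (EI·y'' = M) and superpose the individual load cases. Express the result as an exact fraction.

Load 1 — point force P=-4 kN at a=10 m (b=L-a=10):
  y_1 = -Pb²x²(3aL-(3a+b)x)/(6L³EI)  [x≤a] = -(-4)·10²·5²·(3·10·20-(3·10+10)·5)/(6·20³·20000) = 1/240 m
Load 2 — applied couple M₀=12 kN·m at a=12 m (b=L-a=8):
  y_2 = (R_Ax³/6 - M_Ax²/2)/EI  [x≤a] with R_A=108/125, M_A=96/25 = ((108/125)·5³/6 - (96/25)·5²/2)/20000 = -3/2000 m
Load 3 — applied couple M₀=4 kN·m at a=20/3 m (b=L-a=40/3):
  y_3 = (R_Ax³/6 - M_Ax²/2)/EI  [x≤a] with R_A=4/15, M_A=0 = ((4/15)·5³/6 - 0·5²/2)/20000 = 1/3600 m
Load 4 — applied couple M₀=10 kN·m at a=15 m (b=L-a=5):
  y_4 = (R_Ax³/6 - M_Ax²/2)/EI  [x≤a] with R_A=9/16, M_A=25/8 = ((9/16)·5³/6 - (25/8)·5²/2)/20000 = -7/5120 m
Superposition: y = Σ y_i = 1817/1152000 m ≈ 0.001577 m

y(5) = 1817/1152000 m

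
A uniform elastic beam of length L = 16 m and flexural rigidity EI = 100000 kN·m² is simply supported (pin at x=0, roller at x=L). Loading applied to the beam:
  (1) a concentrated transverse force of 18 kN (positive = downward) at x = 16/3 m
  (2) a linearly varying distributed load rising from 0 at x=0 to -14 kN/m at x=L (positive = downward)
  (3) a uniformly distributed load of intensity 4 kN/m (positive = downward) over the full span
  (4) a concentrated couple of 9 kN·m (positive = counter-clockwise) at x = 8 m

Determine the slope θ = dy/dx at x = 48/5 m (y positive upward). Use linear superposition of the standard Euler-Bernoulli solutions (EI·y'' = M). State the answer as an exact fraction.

Load 1 — point force P=18 kN at a=16/3 m (b=L-a=32/3):
  θ_1 = -Pa(2L²-6Lx+3x²+a²)/(6LEI)  [x>a] = -18·(16/3)·(2·16²-6·16·(48/5)+3·(48/5)²+(16/3)²)/(6·16·100000) = 736/703125 rad
Load 2 — triangular load w₀=-14 kN/m (0→w₀ over full span):
  θ_2 = -w₀(7L⁴-30L²x²+15x⁴)/(360LEI) = -(-14)·(7·16⁴-30·16²·(48/5)²+15·(48/5)⁴)/(360·16·100000) = -51968/17578125 rad
Load 3 — uniform load w=4 kN/m over full span:
  θ_3 = -w(L³-6Lx²+4x³)/(24EI) = -4·(16³-6·16·(48/5)²+4·(48/5)³)/(24·100000) = 2368/1171875 rad
Load 4 — applied couple M₀=9 kN·m at a=8 m (b=L-a=8):
  θ_4 = (M₀x²/(2L)-M₀(x-a)+C₁)/EI  [x>a] with C₁=M₀(3b²-L²)/(6L)=-6 = (9·(48/5)²/(2·16)-9·((48/5)-8)+(-6))/100000 = 69/1250000 rad
Superposition: θ = Σ θ_i = 46757/281250000 rad ≈ 0.000166 rad

θ(48/5) = 46757/281250000 rad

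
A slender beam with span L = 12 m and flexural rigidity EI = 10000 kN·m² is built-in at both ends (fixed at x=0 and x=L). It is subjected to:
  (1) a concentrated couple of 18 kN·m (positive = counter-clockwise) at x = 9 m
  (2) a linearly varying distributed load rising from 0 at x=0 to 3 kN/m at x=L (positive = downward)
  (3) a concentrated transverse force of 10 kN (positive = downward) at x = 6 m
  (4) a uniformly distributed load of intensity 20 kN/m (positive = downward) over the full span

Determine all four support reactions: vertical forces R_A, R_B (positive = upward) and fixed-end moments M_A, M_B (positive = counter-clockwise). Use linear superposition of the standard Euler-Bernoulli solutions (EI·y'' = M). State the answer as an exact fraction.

Load 1 — applied couple M₀=18 kN·m at a=9 m (b=L-a=3):
  R_A = 6M₀ab/L³ = 6·18·9·3/12³ = 27/16 kN
  M_A = M₀b(2a-b)/L² = 18·3·(2·9-3)/12² = 45/8 kN·m
  R_B = -6M₀ab/L³ = -6·18·9·3/12³ = -27/16 kN
  M_B = M₀a(2b-a)/L² = 18·9·(2·3-9)/12² = -27/8 kN·m
Load 2 — triangular load w₀=3 kN/m (0→w₀ over full span):
  R_A = 3w₀L/20 = 3·3·12/20 = 27/5 kN
  M_A = w₀L²/30 = 3·12²/30 = 72/5 kN·m
  R_B = 7w₀L/20 = 7·3·12/20 = 63/5 kN
  M_B = -w₀L²/20 = -3·12²/20 = -108/5 kN·m
Load 3 — point force P=10 kN at a=6 m (b=L-a=6):
  R_A = Pb²(3a+b)/L³ = 10·6²·(3·6+6)/12³ = 5 kN
  M_A = Pab²/L² = 10·6·6²/12² = 15 kN·m
  R_B = Pa²(a+3b)/L³ = 10·6²·(6+3·6)/12³ = 5 kN
  M_B = -Pa²b/L² = -10·6²·6/12² = -15 kN·m
Load 4 — uniform load w=20 kN/m over full span:
  R_A = wL/2 = 20·12/2 = 120 kN
  M_A = wL²/12 = 20·12²/12 = 240 kN·m
  R_B = wL/2 = 20·12/2 = 120 kN
  M_B = -wL²/12 = -20·12²/12 = -240 kN·m
Superposition: R_A = 10567/80 kN, M_A = 11001/40 kN·m, R_B = 10873/80 kN, M_B = -11199/40 kN·m

R_A = 10567/80 kN, M_A = 11001/40 kN·m, R_B = 10873/80 kN, M_B = -11199/40 kN·m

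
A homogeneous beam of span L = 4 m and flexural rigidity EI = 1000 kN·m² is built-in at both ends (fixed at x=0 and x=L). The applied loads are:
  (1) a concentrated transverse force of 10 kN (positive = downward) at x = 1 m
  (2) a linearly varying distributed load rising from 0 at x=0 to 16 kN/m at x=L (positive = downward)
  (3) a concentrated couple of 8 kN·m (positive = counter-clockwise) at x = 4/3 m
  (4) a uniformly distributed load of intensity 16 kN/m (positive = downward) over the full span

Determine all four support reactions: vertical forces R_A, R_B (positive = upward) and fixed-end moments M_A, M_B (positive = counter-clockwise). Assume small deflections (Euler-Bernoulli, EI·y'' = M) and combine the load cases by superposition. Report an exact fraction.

Load 1 — point force P=10 kN at a=1 m (b=L-a=3):
  R_A = Pb²(3a+b)/L³ = 10·3²·(3·1+3)/4³ = 135/16 kN
  M_A = Pab²/L² = 10·1·3²/4² = 45/8 kN·m
  R_B = Pa²(a+3b)/L³ = 10·1²·(1+3·3)/4³ = 25/16 kN
  M_B = -Pa²b/L² = -10·1²·3/4² = -15/8 kN·m
Load 2 — triangular load w₀=16 kN/m (0→w₀ over full span):
  R_A = 3w₀L/20 = 3·16·4/20 = 48/5 kN
  M_A = w₀L²/30 = 16·4²/30 = 128/15 kN·m
  R_B = 7w₀L/20 = 7·16·4/20 = 112/5 kN
  M_B = -w₀L²/20 = -16·4²/20 = -64/5 kN·m
Load 3 — applied couple M₀=8 kN·m at a=4/3 m (b=L-a=8/3):
  R_A = 6M₀ab/L³ = 6·8·(4/3)·(8/3)/4³ = 8/3 kN
  M_A = M₀b(2a-b)/L² = 8·(8/3)·(2·(4/3)-(8/3))/4² = 0 kN·m
  R_B = -6M₀ab/L³ = -6·8·(4/3)·(8/3)/4³ = -8/3 kN
  M_B = M₀a(2b-a)/L² = 8·(4/3)·(2·(8/3)-(4/3))/4² = 8/3 kN·m
Load 4 — uniform load w=16 kN/m over full span:
  R_A = wL/2 = 16·4/2 = 32 kN
  M_A = wL²/12 = 16·4²/12 = 64/3 kN·m
  R_B = wL/2 = 16·4/2 = 32 kN
  M_B = -wL²/12 = -16·4²/12 = -64/3 kN·m
Superposition: R_A = 12649/240 kN, M_A = 4259/120 kN·m, R_B = 12791/240 kN, M_B = -4001/120 kN·m

R_A = 12649/240 kN, M_A = 4259/120 kN·m, R_B = 12791/240 kN, M_B = -4001/120 kN·m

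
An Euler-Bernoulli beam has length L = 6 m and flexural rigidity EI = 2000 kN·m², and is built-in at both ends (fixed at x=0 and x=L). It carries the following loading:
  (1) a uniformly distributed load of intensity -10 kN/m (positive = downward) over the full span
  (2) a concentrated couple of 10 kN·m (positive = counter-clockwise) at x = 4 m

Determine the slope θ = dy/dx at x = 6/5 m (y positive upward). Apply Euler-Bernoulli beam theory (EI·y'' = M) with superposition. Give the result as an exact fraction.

Load 1 — uniform load w=-10 kN/m over full span:
  θ_1 = -wx(L-x)(L-2x)/(12EI) = -(-10)·(6/5)·(6-(6/5))·(6-2·(6/5))/(12·2000) = 27/3125 rad
Load 2 — applied couple M₀=10 kN·m at a=4 m (b=L-a=2):
  θ_2 = (R_Ax²/2 - M_Ax)/EI  [x≤a] with R_A=20/9, M_A=10/3 = ((20/9)·(6/5)²/2 - (10/3)·(6/5))/2000 = -3/2500 rad
Superposition: θ = Σ θ_i = 93/12500 rad ≈ 0.007440 rad

θ(6/5) = 93/12500 rad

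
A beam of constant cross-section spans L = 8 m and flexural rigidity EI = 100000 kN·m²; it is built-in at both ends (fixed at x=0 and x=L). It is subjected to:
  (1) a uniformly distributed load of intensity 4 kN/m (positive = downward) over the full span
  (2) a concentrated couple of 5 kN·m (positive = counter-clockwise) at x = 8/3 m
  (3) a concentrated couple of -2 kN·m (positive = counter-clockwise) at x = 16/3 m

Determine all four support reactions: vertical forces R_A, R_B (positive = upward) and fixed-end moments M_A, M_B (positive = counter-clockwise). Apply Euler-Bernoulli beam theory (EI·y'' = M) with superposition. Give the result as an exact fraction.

Load 1 — uniform load w=4 kN/m over full span:
  R_A = wL/2 = 4·8/2 = 16 kN
  M_A = wL²/12 = 4·8²/12 = 64/3 kN·m
  R_B = wL/2 = 4·8/2 = 16 kN
  M_B = -wL²/12 = -4·8²/12 = -64/3 kN·m
Load 2 — applied couple M₀=5 kN·m at a=8/3 m (b=L-a=16/3):
  R_A = 6M₀ab/L³ = 6·5·(8/3)·(16/3)/8³ = 5/6 kN
  M_A = M₀b(2a-b)/L² = 5·(16/3)·(2·(8/3)-(16/3))/8² = 0 kN·m
  R_B = -6M₀ab/L³ = -6·5·(8/3)·(16/3)/8³ = -5/6 kN
  M_B = M₀a(2b-a)/L² = 5·(8/3)·(2·(16/3)-(8/3))/8² = 5/3 kN·m
Load 3 — applied couple M₀=-2 kN·m at a=16/3 m (b=L-a=8/3):
  R_A = 6M₀ab/L³ = 6·(-2)·(16/3)·(8/3)/8³ = -1/3 kN
  M_A = M₀b(2a-b)/L² = (-2)·(8/3)·(2·(16/3)-(8/3))/8² = -2/3 kN·m
  R_B = -6M₀ab/L³ = -6·(-2)·(16/3)·(8/3)/8³ = 1/3 kN
  M_B = M₀a(2b-a)/L² = (-2)·(16/3)·(2·(8/3)-(16/3))/8² = 0 kN·m
Superposition: R_A = 33/2 kN, M_A = 62/3 kN·m, R_B = 31/2 kN, M_B = -59/3 kN·m

R_A = 33/2 kN, M_A = 62/3 kN·m, R_B = 31/2 kN, M_B = -59/3 kN·m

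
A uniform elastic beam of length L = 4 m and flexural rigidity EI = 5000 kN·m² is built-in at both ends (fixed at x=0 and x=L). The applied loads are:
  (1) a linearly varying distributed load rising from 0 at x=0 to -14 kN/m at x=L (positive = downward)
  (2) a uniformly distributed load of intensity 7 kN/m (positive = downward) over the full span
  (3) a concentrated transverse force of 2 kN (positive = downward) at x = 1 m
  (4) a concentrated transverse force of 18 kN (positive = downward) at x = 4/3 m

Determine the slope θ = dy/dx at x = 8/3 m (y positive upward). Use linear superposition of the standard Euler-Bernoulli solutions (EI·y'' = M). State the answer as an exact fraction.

Load 1 — triangular load w₀=-14 kN/m (0→w₀ over full span):
  θ_1 = -w₀(2x(L-x)(L-2x)(x+2L)+x²(L-x)²)/(120LEI) = -(-14)·(2·(8/3)·(4-(8/3))·(4-2·(8/3))·((8/3)+2·4)+(8/3)²·(4-(8/3))²)/(120·4·5000) = -392/759375 rad
Load 2 — uniform load w=7 kN/m over full span:
  θ_2 = -wx(L-x)(L-2x)/(12EI) = -7·(8/3)·(4-(8/3))·(4-2·(8/3))/(12·5000) = 28/50625 rad
Load 3 — point force P=2 kN at a=1 m (b=L-a=3):
  θ_3 = Pa²(L-x)(2bL-(3b+a)(L-x))/(2L³EI)  [x>a] = 2·1²·(4-(8/3))·(2·3·4-(3·3+1)·(4-(8/3)))/(2·4³·5000) = 1/22500 rad
Load 4 — point force P=18 kN at a=4/3 m (b=L-a=8/3):
  θ_4 = Pa²(L-x)(2bL-(3b+a)(L-x))/(2L³EI)  [x>a] = 18·(4/3)²·(4-(8/3))·(2·(8/3)·4-(3·(8/3)+(4/3))·(4-(8/3)))/(2·4³·5000) = 2/3375 rad
Superposition: θ = Σ θ_i = 2047/3037500 rad ≈ 0.000674 rad

θ(8/3) = 2047/3037500 rad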